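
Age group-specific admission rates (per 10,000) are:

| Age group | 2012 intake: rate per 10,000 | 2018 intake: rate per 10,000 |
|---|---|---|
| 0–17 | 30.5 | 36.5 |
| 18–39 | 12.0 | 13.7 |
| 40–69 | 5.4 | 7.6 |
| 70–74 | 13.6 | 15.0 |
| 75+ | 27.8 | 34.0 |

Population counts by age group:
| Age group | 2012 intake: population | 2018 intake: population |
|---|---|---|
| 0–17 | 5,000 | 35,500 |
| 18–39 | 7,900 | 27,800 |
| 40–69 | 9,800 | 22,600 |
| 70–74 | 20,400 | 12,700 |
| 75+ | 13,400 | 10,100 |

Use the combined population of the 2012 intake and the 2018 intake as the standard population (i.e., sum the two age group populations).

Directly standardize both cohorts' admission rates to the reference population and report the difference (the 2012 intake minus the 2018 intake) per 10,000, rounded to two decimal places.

Combined standard total = 165,200; weights = 0.2452, 0.2161, 0.1961, 0.2004, 0.1423.
The 2012 intake: 0.2452×30.5 + 0.2161×12.0 + 0.1961×5.4 + 0.2004×13.6 + 0.1423×27.8 = 17.8091 per 10,000.
The 2018 intake: 0.2452×36.5 + 0.2161×13.7 + 0.1961×7.6 + 0.2004×15.0 + 0.1423×34.0 = 21.2414 per 10,000.
Difference = 17.8091 − 21.2414 = -3.4323.

-3.43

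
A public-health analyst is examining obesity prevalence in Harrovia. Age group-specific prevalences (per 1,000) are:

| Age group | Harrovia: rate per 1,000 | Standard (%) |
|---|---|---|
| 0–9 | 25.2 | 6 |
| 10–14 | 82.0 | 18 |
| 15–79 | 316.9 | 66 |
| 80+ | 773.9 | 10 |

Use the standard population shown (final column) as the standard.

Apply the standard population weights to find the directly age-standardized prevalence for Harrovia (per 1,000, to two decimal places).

302.82

Standard weights: 0.06, 0.18, 0.66, 0.10.
Standardized rate: 0.0600×25.2 + 0.1800×82.0 + 0.6600×316.9 + 0.1000×773.9 = 302.8160 per 1,000.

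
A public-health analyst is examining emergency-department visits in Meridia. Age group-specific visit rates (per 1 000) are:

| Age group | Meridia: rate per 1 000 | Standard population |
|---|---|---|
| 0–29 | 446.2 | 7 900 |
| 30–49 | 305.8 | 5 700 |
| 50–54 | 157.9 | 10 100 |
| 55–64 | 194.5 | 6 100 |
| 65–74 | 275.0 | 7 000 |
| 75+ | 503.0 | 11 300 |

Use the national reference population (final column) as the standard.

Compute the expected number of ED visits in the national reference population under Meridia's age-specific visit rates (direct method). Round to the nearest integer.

Expected ED visits = Σ (standard pop × age-specific rate ÷ 1 000)
= 7 900×446.2/1 000 + 5 700×305.8/1 000 + 10 100×157.9/1 000 + 6 100×194.5/1 000 + 7 000×275.0/1 000 + 11 300×503.0/1 000
= 3524.98 + 1743.06 + 1594.79 + 1186.45 + 1925.00 + 5683.90 = 15658.18.

15658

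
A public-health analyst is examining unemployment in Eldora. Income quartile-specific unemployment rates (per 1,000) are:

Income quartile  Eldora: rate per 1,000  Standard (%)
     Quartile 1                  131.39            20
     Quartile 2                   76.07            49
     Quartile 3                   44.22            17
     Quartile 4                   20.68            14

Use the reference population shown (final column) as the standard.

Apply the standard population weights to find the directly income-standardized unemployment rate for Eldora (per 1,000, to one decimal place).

74.0

Standard weights: 0.20, 0.49, 0.17, 0.14.
Standardized rate: 0.2000×131.39 + 0.4900×76.07 + 0.1700×44.22 + 0.1400×20.68 = 73.9649 per 1,000.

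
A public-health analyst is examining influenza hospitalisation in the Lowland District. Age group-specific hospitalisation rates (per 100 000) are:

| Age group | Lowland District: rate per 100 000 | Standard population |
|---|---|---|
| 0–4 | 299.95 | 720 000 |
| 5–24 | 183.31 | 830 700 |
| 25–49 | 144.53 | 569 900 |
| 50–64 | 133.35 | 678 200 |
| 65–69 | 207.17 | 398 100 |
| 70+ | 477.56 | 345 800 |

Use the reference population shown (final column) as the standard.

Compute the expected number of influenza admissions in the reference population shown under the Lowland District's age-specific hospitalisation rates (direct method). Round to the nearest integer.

7887

Expected influenza admissions = Σ (standard pop × age-specific rate ÷ 100 000)
= 720 000×299.95/100 000 + 830 700×183.31/100 000 + 569 900×144.53/100 000 + 678 200×133.35/100 000 + 398 100×207.17/100 000 + 345 800×477.56/100 000
= 2159.64 + 1522.76 + 823.68 + 904.38 + 824.74 + 1651.40 = 7886.60.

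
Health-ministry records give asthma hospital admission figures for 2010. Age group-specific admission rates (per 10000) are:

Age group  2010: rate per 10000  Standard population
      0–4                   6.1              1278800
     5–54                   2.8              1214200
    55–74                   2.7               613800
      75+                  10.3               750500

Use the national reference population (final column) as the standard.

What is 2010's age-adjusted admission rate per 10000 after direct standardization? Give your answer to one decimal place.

Standard total = 3857300; weights = 0.3315, 0.3148, 0.1591, 0.1946.
Standardized rate: 0.3315×6.1 + 0.3148×2.8 + 0.1591×2.7 + 0.1946×10.3 = 5.3374 per 10000.

5.3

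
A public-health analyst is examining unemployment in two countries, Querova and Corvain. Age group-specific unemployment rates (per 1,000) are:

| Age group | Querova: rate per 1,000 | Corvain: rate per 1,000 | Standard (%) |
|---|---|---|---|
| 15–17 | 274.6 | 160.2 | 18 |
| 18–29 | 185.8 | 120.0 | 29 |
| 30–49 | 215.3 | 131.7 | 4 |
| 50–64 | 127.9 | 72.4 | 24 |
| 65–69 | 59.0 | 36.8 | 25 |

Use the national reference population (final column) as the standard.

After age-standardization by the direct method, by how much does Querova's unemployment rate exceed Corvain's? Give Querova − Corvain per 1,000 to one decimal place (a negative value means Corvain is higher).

Standard weights: 0.18, 0.29, 0.04, 0.24, 0.25.
Querova: 0.1800×274.6 + 0.2900×185.8 + 0.0400×215.3 + 0.2400×127.9 + 0.2500×59.0 = 157.3680 per 1,000.
Corvain: 0.1800×160.2 + 0.2900×120.0 + 0.0400×131.7 + 0.2400×72.4 + 0.2500×36.8 = 95.4800 per 1,000.
Difference = 157.3680 − 95.4800 = 61.8880.

61.9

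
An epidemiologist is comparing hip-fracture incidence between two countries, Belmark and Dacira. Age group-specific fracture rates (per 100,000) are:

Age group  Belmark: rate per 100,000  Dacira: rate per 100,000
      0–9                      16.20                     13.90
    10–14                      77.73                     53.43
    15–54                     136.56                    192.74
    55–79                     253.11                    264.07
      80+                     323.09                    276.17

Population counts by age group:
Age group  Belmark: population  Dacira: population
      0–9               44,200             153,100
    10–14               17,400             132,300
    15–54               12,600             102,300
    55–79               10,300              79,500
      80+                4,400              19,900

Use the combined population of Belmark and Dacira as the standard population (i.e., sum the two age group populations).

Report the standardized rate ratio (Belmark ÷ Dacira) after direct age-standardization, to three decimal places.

Combined standard total = 576,000; weights = 0.3425, 0.2599, 0.1995, 0.1559, 0.0422.
Belmark: 0.3425×16.20 + 0.2599×77.73 + 0.1995×136.56 + 0.1559×253.11 + 0.0422×323.09 = 106.0826 per 100,000.
Dacira: 0.3425×13.90 + 0.2599×53.43 + 0.1995×192.74 + 0.1559×264.07 + 0.0422×276.17 = 109.9153 per 100,000.
Ratio = 106.0826 ÷ 109.9153 = 0.96513.

0.965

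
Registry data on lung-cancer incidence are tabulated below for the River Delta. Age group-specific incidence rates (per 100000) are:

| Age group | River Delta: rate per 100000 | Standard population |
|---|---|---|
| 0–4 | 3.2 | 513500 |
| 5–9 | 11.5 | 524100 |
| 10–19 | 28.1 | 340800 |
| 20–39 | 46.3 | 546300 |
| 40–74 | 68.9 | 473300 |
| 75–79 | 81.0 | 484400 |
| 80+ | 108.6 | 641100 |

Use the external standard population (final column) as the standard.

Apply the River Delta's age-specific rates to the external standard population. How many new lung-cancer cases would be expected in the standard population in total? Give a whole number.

1840

Expected new lung-cancer cases = Σ (standard pop × age-specific rate ÷ 100000)
= 513500×3.2/100000 + 524100×11.5/100000 + 340800×28.1/100000 + 546300×46.3/100000 + 473300×68.9/100000 + 484400×81.0/100000 + 641100×108.6/100000
= 16.43 + 60.27 + 95.76 + 252.94 + 326.10 + 392.36 + 696.23 = 1840.11.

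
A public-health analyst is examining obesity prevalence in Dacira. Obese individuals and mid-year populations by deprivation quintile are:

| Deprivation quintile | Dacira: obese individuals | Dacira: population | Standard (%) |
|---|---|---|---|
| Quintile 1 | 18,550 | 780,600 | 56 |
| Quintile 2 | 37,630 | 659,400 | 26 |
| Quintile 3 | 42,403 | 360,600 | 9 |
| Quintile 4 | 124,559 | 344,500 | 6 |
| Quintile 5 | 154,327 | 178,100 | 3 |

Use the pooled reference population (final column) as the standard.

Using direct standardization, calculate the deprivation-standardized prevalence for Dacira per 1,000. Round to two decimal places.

86.42

Deprivation-specific rates per 1,000 for Dacira: 23.764, 57.067, 117.590, 361.565, 866.519.
Standard weights: 0.56, 0.26, 0.09, 0.06, 0.03.
Standardized rate: 0.5600×23.764 + 0.2600×57.067 + 0.0900×117.590 + 0.0600×361.565 + 0.0300×866.519 = 86.4177 per 1,000.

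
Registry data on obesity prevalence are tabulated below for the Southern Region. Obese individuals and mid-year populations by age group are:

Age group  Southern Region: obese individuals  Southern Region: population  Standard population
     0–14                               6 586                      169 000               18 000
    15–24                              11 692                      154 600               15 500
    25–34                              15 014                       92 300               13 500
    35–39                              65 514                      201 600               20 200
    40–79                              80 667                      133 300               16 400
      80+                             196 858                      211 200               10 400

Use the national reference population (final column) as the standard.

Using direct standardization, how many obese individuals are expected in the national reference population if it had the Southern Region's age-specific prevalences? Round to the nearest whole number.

Age-specific rates per 1 000 for the Southern Region: 38.970, 75.627, 162.665, 324.970, 605.154, 932.093.
Expected obese individuals = Σ (standard pop × age-specific rate ÷ 1 000)
= 18 000×38.970/1 000 + 15 500×75.627/1 000 + 13 500×162.665/1 000 + 20 200×324.970/1 000 + 16 400×605.154/1 000 + 10 400×932.093/1 000
= 701.47 + 1172.23 + 2195.98 + 6564.40 + 9924.52 + 9693.77 = 30252.36.

30252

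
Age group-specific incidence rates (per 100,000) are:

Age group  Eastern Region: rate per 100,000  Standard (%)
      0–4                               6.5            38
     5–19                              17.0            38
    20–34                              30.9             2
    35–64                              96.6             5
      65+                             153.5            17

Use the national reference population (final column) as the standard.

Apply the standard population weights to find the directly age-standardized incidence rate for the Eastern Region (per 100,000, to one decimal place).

Standard weights: 0.38, 0.38, 0.02, 0.05, 0.17.
Standardized rate: 0.3800×6.5 + 0.3800×17.0 + 0.0200×30.9 + 0.0500×96.6 + 0.1700×153.5 = 40.4730 per 100,000.

40.5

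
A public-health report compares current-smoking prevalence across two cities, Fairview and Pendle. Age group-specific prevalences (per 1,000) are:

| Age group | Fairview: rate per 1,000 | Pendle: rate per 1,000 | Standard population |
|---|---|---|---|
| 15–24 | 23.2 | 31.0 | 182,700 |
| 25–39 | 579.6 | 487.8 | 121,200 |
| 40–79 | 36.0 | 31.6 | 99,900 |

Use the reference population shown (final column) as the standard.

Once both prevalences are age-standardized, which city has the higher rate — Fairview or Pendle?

Standard total = 403,800; weights = 0.4525, 0.3001, 0.2474.
Fairview: 0.4525×23.2 + 0.3001×579.6 + 0.2474×36.0 = 193.3694 per 1,000.
Pendle: 0.4525×31.0 + 0.3001×487.8 + 0.2474×31.6 = 168.2563 per 1,000.

Fairview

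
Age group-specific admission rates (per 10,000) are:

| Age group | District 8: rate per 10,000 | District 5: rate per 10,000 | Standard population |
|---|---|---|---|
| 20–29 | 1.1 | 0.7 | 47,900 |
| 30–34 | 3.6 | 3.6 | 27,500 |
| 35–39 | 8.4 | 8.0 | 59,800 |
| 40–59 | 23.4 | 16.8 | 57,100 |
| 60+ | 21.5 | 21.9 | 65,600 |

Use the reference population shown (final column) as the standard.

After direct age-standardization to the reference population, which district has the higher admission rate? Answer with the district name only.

Standard total = 257,900; weights = 0.1857, 0.1066, 0.2319, 0.2214, 0.2544.
District 8: 0.1857×1.1 + 0.1066×3.6 + 0.2319×8.4 + 0.2214×23.4 + 0.2544×21.5 = 13.1855 per 10,000.
District 5: 0.1857×0.7 + 0.1066×3.6 + 0.2319×8.0 + 0.2214×16.8 + 0.2544×21.9 = 11.6590 per 10,000.

District 8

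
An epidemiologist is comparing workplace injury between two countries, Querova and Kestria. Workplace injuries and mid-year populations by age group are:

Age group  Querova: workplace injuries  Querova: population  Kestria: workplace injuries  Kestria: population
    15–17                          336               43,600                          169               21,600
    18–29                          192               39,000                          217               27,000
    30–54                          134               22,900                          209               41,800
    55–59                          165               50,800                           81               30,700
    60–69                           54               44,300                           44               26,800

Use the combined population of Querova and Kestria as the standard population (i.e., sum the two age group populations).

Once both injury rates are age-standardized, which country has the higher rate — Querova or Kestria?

Kestria

Age-specific rates per 10,000 for Querova: 77.06, 49.23, 58.52, 32.48, 12.19.
For Kestria: 78.24, 80.37, 50.00, 26.38, 16.42.
Combined standard total = 348,500; weights = 0.1871, 0.1894, 0.1857, 0.2339, 0.2040.
Querova: 0.1871×77.06 + 0.1894×49.23 + 0.1857×58.52 + 0.2339×32.48 + 0.2040×12.19 = 44.6875 per 10,000.
Kestria: 0.1871×78.24 + 0.1894×80.37 + 0.1857×50.00 + 0.2339×26.38 + 0.2040×16.42 = 48.6611 per 10,000.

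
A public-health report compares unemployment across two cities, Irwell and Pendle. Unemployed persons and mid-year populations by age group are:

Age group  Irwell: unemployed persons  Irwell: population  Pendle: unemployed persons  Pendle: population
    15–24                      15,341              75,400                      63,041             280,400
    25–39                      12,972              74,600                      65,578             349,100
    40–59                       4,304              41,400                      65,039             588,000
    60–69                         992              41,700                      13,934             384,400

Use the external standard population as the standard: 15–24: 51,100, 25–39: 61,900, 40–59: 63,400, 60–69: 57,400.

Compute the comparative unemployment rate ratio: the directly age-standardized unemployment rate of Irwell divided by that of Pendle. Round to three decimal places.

0.904

Age-specific rates per 1,000 for Irwell: 203.462, 173.887, 103.961, 23.789.
For Pendle: 224.825, 187.849, 110.611, 36.249.
Standard total = 233,800; weights = 0.2186, 0.2648, 0.2712, 0.2455.
Irwell: 0.2186×203.462 + 0.2648×173.887 + 0.2712×103.961 + 0.2455×23.789 = 124.5387 per 1,000.
Pendle: 0.2186×224.825 + 0.2648×187.849 + 0.2712×110.611 + 0.2455×36.249 = 137.7664 per 1,000.
Ratio = 124.5387 ÷ 137.7664 = 0.90398.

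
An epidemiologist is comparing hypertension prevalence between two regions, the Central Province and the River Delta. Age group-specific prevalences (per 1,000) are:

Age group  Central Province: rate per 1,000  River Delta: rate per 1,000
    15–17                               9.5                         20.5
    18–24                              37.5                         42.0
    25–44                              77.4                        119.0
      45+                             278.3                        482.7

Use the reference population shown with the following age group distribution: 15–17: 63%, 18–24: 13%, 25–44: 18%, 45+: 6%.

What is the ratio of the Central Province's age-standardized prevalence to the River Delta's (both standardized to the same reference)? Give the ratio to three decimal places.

0.603

Standard weights: 0.63, 0.13, 0.18, 0.06.
The Central Province: 0.6300×9.5 + 0.1300×37.5 + 0.1800×77.4 + 0.0600×278.3 = 41.4900 per 1,000.
The River Delta: 0.6300×20.5 + 0.1300×42.0 + 0.1800×119.0 + 0.0600×482.7 = 68.7570 per 1,000.
Ratio = 41.4900 ÷ 68.7570 = 0.60343.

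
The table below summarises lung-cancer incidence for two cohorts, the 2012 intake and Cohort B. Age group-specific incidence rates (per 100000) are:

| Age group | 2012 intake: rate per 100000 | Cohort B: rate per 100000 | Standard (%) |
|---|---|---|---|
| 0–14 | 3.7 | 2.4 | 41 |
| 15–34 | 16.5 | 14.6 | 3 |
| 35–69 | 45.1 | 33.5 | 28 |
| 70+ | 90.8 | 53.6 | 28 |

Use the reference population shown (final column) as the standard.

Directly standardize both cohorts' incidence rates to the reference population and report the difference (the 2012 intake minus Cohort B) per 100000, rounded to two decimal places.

14.25

Standard weights: 0.41, 0.03, 0.28, 0.28.
The 2012 intake: 0.4100×3.7 + 0.0300×16.5 + 0.2800×45.1 + 0.2800×90.8 = 40.0640 per 100000.
Cohort B: 0.4100×2.4 + 0.0300×14.6 + 0.2800×33.5 + 0.2800×53.6 = 25.8100 per 100000.
Difference = 40.0640 − 25.8100 = 14.2540.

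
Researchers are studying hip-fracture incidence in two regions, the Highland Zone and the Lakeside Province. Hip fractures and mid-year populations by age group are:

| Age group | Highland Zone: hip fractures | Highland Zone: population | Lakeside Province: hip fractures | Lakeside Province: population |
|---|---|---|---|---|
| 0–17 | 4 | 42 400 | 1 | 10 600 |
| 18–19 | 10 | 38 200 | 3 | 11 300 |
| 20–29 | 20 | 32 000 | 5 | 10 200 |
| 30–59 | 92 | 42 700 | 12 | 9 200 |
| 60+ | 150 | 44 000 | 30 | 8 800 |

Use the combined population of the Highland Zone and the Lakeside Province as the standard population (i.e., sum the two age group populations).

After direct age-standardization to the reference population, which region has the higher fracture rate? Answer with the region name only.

Highland Zone

Age-specific rates per 100 000 for the Highland Zone: 9.43, 26.18, 62.50, 215.46, 340.91.
For the Lakeside Province: 9.43, 26.55, 49.02, 130.43, 340.91.
Combined standard total = 249 400; weights = 0.2125, 0.1985, 0.1692, 0.2081, 0.2117.
The Highland Zone: 0.2125×9.43 + 0.1985×26.18 + 0.1692×62.50 + 0.2081×215.46 + 0.2117×340.91 = 134.7855 per 100 000.
The Lakeside Province: 0.2125×9.43 + 0.1985×26.55 + 0.1692×49.02 + 0.2081×130.43 + 0.2117×340.91 = 114.8851 per 100 000.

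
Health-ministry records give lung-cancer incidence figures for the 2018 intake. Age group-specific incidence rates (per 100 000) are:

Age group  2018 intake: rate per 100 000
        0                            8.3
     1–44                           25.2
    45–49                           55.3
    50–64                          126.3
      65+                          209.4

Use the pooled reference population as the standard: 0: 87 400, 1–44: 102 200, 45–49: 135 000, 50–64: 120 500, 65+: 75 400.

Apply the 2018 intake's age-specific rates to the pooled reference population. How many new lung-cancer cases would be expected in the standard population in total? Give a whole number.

Expected new lung-cancer cases = Σ (standard pop × age-specific rate ÷ 100 000)
= 87 400×8.3/100 000 + 102 200×25.2/100 000 + 135 000×55.3/100 000 + 120 500×126.3/100 000 + 75 400×209.4/100 000
= 7.25 + 25.75 + 74.66 + 152.19 + 157.89 = 417.74.

418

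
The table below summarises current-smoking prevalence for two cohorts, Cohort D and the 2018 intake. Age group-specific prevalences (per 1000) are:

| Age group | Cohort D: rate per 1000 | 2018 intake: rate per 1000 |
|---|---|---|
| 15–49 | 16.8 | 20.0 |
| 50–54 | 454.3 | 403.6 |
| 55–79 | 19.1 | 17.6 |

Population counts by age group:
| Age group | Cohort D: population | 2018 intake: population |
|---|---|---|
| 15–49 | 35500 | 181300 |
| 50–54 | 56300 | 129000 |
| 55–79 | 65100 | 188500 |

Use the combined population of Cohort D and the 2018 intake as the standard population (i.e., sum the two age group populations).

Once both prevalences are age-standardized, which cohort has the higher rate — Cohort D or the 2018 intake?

Cohort D

Combined standard total = 655700; weights = 0.3306, 0.2826, 0.3868.
Cohort D: 0.3306×16.8 + 0.2826×454.3 + 0.3868×19.1 = 141.3265 per 1000.
The 2018 intake: 0.3306×20.0 + 0.2826×403.6 + 0.3868×17.6 = 127.4767 per 1000.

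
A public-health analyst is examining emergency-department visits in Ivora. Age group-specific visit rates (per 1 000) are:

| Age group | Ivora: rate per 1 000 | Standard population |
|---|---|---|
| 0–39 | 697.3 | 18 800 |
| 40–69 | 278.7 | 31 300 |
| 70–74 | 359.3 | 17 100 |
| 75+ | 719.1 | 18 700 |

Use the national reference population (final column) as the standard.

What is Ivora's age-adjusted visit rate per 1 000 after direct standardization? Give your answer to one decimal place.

Standard total = 85 900; weights = 0.2189, 0.3644, 0.1991, 0.2177.
Standardized rate: 0.2189×697.3 + 0.3644×278.7 + 0.1991×359.3 + 0.2177×719.1 = 482.2322 per 1 000.

482.2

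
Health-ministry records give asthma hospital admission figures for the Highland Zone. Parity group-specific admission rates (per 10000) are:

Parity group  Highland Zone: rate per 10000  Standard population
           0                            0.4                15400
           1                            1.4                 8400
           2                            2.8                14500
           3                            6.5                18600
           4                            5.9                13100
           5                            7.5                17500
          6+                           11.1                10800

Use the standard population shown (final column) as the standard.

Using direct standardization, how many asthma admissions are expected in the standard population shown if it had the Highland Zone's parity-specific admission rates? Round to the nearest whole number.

Expected asthma admissions = Σ (standard pop × parity-specific rate ÷ 10000)
= 15400×0.4/10000 + 8400×1.4/10000 + 14500×2.8/10000 + 18600×6.5/10000 + 13100×5.9/10000 + 17500×7.5/10000 + 10800×11.1/10000
= 0.62 + 1.18 + 4.06 + 12.09 + 7.73 + 13.12 + 11.99 = 50.78.

51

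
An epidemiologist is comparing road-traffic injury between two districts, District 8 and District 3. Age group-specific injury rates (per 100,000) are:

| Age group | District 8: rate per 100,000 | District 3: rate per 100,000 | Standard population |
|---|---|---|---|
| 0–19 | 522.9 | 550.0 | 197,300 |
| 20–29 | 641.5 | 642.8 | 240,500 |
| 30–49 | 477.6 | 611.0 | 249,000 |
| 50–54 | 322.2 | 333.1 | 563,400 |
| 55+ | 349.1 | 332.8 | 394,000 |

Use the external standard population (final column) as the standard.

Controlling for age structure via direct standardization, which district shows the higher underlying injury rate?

District 3

Standard total = 1,644,200; weights = 0.1200, 0.1463, 0.1514, 0.3427, 0.2396.
District 8: 0.1200×522.9 + 0.1463×641.5 + 0.1514×477.6 + 0.3427×322.2 + 0.2396×349.1 = 422.9681 per 100,000.
District 3: 0.1200×550.0 + 0.1463×642.8 + 0.1514×611.0 + 0.3427×333.1 + 0.2396×332.8 = 446.4415 per 100,000.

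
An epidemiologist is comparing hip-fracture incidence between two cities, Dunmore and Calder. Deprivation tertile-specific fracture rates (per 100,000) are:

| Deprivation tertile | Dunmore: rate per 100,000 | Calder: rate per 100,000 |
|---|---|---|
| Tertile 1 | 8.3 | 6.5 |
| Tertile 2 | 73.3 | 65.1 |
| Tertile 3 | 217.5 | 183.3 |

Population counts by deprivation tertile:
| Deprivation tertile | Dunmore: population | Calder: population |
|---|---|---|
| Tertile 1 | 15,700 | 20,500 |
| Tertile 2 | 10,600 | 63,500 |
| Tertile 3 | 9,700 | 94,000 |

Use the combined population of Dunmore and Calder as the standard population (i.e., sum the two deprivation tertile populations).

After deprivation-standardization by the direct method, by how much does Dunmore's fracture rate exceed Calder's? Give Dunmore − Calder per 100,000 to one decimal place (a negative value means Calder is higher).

Combined standard total = 214,000; weights = 0.1692, 0.3463, 0.4846.
Dunmore: 0.1692×8.3 + 0.3463×73.3 + 0.4846×217.5 = 132.1810 per 100,000.
Calder: 0.1692×6.5 + 0.3463×65.1 + 0.4846×183.3 = 112.4646 per 100,000.
Difference = 132.1810 − 112.4646 = 19.7164.

19.7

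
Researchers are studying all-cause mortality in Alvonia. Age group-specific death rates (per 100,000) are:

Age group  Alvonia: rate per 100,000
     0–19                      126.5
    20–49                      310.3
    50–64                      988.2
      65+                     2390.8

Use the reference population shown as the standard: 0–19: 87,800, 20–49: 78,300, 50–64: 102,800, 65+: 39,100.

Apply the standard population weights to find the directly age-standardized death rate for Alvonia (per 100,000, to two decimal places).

748.28

Standard total = 308,000; weights = 0.2851, 0.2542, 0.3338, 0.1269.
Standardized rate: 0.2851×126.5 + 0.2542×310.3 + 0.3338×988.2 + 0.1269×2390.8 = 748.2806 per 100,000.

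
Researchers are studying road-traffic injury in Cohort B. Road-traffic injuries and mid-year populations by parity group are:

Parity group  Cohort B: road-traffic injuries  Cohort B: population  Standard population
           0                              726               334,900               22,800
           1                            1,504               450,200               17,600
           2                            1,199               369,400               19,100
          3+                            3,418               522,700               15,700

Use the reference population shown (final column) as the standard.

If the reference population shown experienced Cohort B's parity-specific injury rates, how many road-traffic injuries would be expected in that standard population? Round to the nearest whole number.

Parity-specific rates per 100,000 for Cohort B: 216.78, 334.07, 324.58, 653.91.
Expected road-traffic injuries = Σ (standard pop × parity-specific rate ÷ 100,000)
= 22,800×216.78/100,000 + 17,600×334.07/100,000 + 19,100×324.58/100,000 + 15,700×653.91/100,000
= 49.43 + 58.80 + 61.99 + 102.66 = 272.88.

273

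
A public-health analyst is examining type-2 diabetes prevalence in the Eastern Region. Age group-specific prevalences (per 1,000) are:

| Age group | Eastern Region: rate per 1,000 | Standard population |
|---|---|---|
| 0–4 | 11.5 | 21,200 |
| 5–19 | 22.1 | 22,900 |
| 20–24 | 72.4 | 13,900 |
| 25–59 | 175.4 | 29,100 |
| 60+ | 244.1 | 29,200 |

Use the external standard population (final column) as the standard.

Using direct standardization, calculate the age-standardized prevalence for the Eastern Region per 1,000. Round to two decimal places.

120.28

Standard total = 116,300; weights = 0.1823, 0.1969, 0.1195, 0.2502, 0.2511.
Standardized rate: 0.1823×11.5 + 0.1969×22.1 + 0.1195×72.4 + 0.2502×175.4 + 0.2511×244.1 = 120.2761 per 1,000.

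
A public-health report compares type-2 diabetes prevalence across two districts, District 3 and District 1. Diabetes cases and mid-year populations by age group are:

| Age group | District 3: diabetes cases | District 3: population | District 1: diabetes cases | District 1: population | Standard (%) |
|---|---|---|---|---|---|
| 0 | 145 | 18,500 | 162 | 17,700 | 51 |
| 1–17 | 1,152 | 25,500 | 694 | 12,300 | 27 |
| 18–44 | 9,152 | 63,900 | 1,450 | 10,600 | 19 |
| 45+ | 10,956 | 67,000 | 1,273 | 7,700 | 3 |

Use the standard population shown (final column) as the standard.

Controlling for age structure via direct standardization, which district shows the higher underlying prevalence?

District 1

Age-specific rates per 1,000 for District 3: 7.838, 45.176, 143.224, 163.522.
For District 1: 9.153, 56.423, 136.792, 165.325.
Standard weights: 0.51, 0.27, 0.19, 0.03.
District 3: 0.5100×7.838 + 0.2700×45.176 + 0.1900×143.224 + 0.0300×163.522 = 48.3131 per 1,000.
District 1: 0.5100×9.153 + 0.2700×56.423 + 0.1900×136.792 + 0.0300×165.325 = 50.8522 per 1,000.
The crude rates (122.38 vs 74.10) would put District 3 higher, but that reflects its age composition; once standardized to a common age structure, District 1 has the higher underlying rate.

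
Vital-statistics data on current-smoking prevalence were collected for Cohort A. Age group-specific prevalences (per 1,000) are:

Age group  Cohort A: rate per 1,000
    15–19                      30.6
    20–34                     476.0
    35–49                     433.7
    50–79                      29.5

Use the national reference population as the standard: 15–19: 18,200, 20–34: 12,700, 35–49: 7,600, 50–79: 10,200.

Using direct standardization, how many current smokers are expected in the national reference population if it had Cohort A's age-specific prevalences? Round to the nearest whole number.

Expected current smokers = Σ (standard pop × age-specific rate ÷ 1,000)
= 18,200×30.6/1,000 + 12,700×476.0/1,000 + 7,600×433.7/1,000 + 10,200×29.5/1,000
= 556.92 + 6045.20 + 3296.12 + 300.90 = 10199.14.

10199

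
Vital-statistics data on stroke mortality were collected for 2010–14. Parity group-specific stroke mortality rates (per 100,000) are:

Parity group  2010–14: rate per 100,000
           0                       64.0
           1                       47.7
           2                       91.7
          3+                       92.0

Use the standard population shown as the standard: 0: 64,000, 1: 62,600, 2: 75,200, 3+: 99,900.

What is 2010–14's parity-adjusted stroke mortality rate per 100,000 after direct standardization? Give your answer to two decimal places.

Standard total = 301,700; weights = 0.2121, 0.2075, 0.2493, 0.3311.
Standardized rate: 0.2121×64.0 + 0.2075×47.7 + 0.2493×91.7 + 0.3311×92.0 = 76.7937 per 100,000.

76.79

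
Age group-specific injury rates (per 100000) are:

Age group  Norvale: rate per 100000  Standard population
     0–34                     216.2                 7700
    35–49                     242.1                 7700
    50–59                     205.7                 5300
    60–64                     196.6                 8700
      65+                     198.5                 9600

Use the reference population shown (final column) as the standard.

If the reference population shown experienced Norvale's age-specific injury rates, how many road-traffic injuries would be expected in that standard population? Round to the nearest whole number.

82

Expected road-traffic injuries = Σ (standard pop × age-specific rate ÷ 100000)
= 7700×216.2/100000 + 7700×242.1/100000 + 5300×205.7/100000 + 8700×196.6/100000 + 9600×198.5/100000
= 16.65 + 18.64 + 10.90 + 17.10 + 19.06 = 82.35.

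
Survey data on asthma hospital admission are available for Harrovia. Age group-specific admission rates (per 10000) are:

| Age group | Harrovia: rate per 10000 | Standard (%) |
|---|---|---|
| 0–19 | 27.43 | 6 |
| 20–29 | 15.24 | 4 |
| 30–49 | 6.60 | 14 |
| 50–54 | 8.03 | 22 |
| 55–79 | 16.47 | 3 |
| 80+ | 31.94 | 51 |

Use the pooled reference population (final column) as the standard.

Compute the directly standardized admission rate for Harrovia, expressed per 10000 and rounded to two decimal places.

21.73

Standard weights: 0.06, 0.04, 0.14, 0.22, 0.03, 0.51.
Standardized rate: 0.0600×27.43 + 0.0400×15.24 + 0.1400×6.60 + 0.2200×8.03 + 0.0300×16.47 + 0.5100×31.94 = 21.7295 per 10000.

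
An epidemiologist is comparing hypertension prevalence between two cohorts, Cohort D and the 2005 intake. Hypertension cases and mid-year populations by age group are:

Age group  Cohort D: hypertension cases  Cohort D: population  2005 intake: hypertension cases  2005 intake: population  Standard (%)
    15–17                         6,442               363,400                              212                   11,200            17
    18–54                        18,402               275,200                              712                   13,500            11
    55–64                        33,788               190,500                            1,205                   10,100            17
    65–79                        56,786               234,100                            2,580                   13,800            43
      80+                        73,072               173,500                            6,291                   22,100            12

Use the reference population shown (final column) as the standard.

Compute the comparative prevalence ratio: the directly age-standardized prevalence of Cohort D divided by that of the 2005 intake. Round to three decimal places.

1.358

Age-specific rates per 1,000 for Cohort D: 17.727, 66.868, 177.365, 242.572, 421.164.
For the 2005 intake: 18.929, 52.741, 119.307, 186.957, 284.661.
Standard weights: 0.17, 0.11, 0.17, 0.43, 0.12.
Cohort D: 0.1700×17.727 + 0.1100×66.868 + 0.1700×177.365 + 0.4300×242.572 + 0.1200×421.164 = 195.3665 per 1,000.
The 2005 intake: 0.1700×18.929 + 0.1100×52.741 + 0.1700×119.307 + 0.4300×186.957 + 0.1200×284.661 = 143.8521 per 1,000.
Ratio = 195.3665 ÷ 143.8521 = 1.35811.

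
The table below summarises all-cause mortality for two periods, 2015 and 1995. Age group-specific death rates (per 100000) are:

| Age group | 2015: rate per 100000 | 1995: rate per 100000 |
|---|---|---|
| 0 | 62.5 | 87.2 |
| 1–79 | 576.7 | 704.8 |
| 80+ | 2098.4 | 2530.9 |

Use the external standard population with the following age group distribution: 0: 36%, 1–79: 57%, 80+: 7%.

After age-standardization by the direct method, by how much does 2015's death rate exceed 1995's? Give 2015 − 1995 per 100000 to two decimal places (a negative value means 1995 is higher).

Standard weights: 0.36, 0.57, 0.07.
2015: 0.3600×62.5 + 0.5700×576.7 + 0.0700×2098.4 = 498.1070 per 100000.
1995: 0.3600×87.2 + 0.5700×704.8 + 0.0700×2530.9 = 610.2910 per 100000.
Difference = 498.1070 − 610.2910 = -112.1840.

-112.18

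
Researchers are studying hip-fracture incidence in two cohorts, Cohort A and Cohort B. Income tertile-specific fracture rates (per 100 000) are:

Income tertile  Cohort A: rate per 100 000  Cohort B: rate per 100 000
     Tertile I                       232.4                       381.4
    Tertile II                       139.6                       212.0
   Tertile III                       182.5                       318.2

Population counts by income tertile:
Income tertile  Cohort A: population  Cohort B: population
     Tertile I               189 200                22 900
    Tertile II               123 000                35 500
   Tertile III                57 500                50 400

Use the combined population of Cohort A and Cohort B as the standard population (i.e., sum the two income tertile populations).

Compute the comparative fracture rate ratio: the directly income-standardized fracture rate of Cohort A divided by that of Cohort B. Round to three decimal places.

Combined standard total = 478 500; weights = 0.4433, 0.3312, 0.2255.
Cohort A: 0.4433×232.4 + 0.3312×139.6 + 0.2255×182.5 = 190.4083 per 100 000.
Cohort B: 0.4433×381.4 + 0.3312×212.0 + 0.2255×318.2 = 311.0360 per 100 000.
Ratio = 190.4083 ÷ 311.0360 = 0.61217.

0.612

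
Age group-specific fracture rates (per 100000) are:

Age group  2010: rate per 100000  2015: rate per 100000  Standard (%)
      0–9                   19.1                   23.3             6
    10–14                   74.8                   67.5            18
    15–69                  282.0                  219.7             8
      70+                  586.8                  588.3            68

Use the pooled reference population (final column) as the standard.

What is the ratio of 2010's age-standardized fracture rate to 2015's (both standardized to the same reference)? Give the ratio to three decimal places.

1.012

Standard weights: 0.06, 0.18, 0.08, 0.68.
2010: 0.0600×19.1 + 0.1800×74.8 + 0.0800×282.0 + 0.6800×586.8 = 436.1940 per 100000.
2015: 0.0600×23.3 + 0.1800×67.5 + 0.0800×219.7 + 0.6800×588.3 = 431.1680 per 100000.
Ratio = 436.1940 ÷ 431.1680 = 1.01166.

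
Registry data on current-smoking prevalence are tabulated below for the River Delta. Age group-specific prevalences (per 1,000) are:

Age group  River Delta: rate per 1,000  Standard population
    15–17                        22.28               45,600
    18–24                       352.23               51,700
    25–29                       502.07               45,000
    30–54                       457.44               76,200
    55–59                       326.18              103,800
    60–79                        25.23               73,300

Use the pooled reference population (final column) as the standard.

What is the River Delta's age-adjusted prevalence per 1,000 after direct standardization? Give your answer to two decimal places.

284.08

Standard total = 395,600; weights = 0.1153, 0.1307, 0.1138, 0.1926, 0.2624, 0.1853.
Standardized rate: 0.1153×22.28 + 0.1307×352.23 + 0.1138×502.07 + 0.1926×457.44 + 0.2624×326.18 + 0.1853×25.23 = 284.0829 per 1,000.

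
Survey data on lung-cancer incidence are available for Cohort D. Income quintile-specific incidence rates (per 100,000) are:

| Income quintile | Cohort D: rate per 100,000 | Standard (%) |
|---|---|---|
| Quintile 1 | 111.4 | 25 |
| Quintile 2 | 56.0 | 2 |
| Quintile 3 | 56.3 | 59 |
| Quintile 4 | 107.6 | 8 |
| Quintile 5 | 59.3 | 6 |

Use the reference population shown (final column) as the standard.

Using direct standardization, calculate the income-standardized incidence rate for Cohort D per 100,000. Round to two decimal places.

Standard weights: 0.25, 0.02, 0.59, 0.08, 0.06.
Standardized rate: 0.2500×111.4 + 0.0200×56.0 + 0.5900×56.3 + 0.0800×107.6 + 0.0600×59.3 = 74.3530 per 100,000.

74.35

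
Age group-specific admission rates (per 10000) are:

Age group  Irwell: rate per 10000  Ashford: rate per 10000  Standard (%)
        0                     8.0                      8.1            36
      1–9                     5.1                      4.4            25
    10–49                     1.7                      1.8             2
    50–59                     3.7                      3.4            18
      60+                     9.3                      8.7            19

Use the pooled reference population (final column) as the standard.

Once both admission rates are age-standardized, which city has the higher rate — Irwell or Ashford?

Standard weights: 0.36, 0.25, 0.02, 0.18, 0.19.
Irwell: 0.3600×8.0 + 0.2500×5.1 + 0.0200×1.7 + 0.1800×3.7 + 0.1900×9.3 = 6.6220 per 10000.
Ashford: 0.3600×8.1 + 0.2500×4.4 + 0.0200×1.8 + 0.1800×3.4 + 0.1900×8.7 = 6.3170 per 10000.

Irwell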